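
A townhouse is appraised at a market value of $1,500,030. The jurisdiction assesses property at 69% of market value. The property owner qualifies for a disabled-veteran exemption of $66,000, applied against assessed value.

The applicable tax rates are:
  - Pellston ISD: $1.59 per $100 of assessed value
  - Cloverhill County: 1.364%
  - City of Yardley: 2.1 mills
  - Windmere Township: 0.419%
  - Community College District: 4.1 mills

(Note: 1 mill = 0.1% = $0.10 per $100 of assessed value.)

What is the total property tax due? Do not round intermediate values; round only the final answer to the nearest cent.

$38,693.00

Assessed value = $1,500,030 × 0.69 = $1,035,020.7
Taxable value = $1,035,020.7 − $66,000 = $969,020.7
Pellston ISD: $969,020.7 × 0.0159 = $15,407.42913
Cloverhill County: $969,020.7 × 0.01364 = $13,217.442348
City of Yardley: $969,020.7 × 0.0021 = $2,034.94347
Windmere Township: $969,020.7 × 0.00419 = $4,060.196733
Community College District: $969,020.7 × 0.0041 = $3,972.98487
Total = $38,692.996551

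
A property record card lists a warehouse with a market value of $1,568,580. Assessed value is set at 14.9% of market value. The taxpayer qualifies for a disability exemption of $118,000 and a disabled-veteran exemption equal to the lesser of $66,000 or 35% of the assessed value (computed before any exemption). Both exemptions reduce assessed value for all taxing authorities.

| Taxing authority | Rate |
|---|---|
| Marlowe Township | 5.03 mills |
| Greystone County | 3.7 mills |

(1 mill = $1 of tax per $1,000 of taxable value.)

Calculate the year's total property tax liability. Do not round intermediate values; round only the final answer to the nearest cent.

Assessed value = $1,568,580 × 0.149 = $233,718.42
Disabled-veteran exemption = min($66,000, 35% × $233,718.42) = min($66,000, $81,801.447) = $66,000 (dollar cap binds)
Taxable value = $233,718.42 − $118,000 − $66,000 = $49,718.42
Marlowe Township: $49,718.42 × 0.00503 = $250.0836526
Greystone County: $49,718.42 × 0.0037 = $183.958154
Total = $434.0418066

$434.04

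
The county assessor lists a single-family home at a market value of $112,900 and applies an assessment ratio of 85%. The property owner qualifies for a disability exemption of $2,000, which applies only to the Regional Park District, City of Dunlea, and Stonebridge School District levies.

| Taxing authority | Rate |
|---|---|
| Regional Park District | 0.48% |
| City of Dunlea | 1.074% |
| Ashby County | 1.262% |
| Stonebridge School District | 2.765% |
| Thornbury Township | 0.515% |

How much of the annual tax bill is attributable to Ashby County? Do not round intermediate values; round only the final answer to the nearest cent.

$1,211.08

Assessed value = $112,900 × 0.85 = $95,965
Ashby County taxable value = $95,965 (exemption does not apply)
Ashby County levy = $95,965 × 0.01262 = $1,211.0783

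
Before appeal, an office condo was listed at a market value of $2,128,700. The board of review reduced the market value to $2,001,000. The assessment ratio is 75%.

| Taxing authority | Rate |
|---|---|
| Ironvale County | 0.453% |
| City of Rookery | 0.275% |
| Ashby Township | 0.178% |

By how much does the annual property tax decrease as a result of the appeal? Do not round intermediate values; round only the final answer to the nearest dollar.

$868

Old assessed value = $2,128,700 × 0.75 = $1,596,525
New assessed value = $2,001,000 × 0.75 = $1,500,750
Combined rate = 0.00453 + 0.00275 + 0.00178 = 0.00906
Old tax = $1,596,525 × 0.00906 = $14,464.5165
New tax = $1,500,750 × 0.00906 = $13,596.795
Reduction = $14,464.5165 − $13,596.795 = $867.7215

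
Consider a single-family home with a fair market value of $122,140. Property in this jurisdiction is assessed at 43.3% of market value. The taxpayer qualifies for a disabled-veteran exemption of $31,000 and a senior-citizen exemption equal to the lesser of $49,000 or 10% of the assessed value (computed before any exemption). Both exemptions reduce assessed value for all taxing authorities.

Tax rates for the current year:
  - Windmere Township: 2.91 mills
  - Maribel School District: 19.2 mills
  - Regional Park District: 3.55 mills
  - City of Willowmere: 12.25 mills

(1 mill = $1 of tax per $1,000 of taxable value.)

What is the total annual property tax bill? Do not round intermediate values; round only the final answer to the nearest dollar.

Assessed value = $122,140 × 0.433 = $52,886.62
Senior-citizen exemption = min($49,000, 10% × $52,886.62) = min($49,000, $5,288.662) = $5,288.662 (percentage binds)
Taxable value = $52,886.62 − $31,000 − $5,288.662 = $16,597.958
Windmere Township: $16,597.958 × 0.00291 = $48.30005778
Maribel School District: $16,597.958 × 0.0192 = $318.6807936
Regional Park District: $16,597.958 × 0.00355 = $58.9227509
City of Willowmere: $16,597.958 × 0.01225 = $203.3249855
Total = $629.22858778

$629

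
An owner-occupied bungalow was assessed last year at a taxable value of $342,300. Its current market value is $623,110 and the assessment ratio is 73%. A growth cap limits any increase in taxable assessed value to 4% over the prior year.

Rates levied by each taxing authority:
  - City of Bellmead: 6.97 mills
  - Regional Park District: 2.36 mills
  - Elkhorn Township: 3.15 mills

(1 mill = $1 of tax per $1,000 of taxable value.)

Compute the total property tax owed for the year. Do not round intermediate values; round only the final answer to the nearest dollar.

$4,443

Uncapped assessed value = $623,110 × 0.73 = $454,870.3
Cap limit = $342,300 × 1.04 = $355,992
Taxable assessed value = min($454,870.3, $355,992) = $355,992 (cap binds)
City of Bellmead: $355,992 × 0.00697 = $2,481.26424
Regional Park District: $355,992 × 0.00236 = $840.14112
Elkhorn Township: $355,992 × 0.00315 = $1,121.3748
Total = $4,442.78016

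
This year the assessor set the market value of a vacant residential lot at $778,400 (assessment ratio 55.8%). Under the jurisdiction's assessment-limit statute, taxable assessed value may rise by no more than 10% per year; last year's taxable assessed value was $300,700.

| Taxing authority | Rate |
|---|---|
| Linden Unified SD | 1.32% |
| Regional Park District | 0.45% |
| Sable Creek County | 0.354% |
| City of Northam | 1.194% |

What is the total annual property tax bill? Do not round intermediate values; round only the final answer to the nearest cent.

$10,974.95

Uncapped assessed value = $778,400 × 0.558 = $434,347.2
Cap limit = $300,700 × 1.1 = $330,770
Taxable assessed value = min($434,347.2, $330,770) = $330,770 (cap binds)
Linden Unified SD: $330,770 × 0.0132 = $4,366.164
Regional Park District: $330,770 × 0.0045 = $1,488.465
Sable Creek County: $330,770 × 0.00354 = $1,170.9258
City of Northam: $330,770 × 0.01194 = $3,949.3938
Total = $10,974.9486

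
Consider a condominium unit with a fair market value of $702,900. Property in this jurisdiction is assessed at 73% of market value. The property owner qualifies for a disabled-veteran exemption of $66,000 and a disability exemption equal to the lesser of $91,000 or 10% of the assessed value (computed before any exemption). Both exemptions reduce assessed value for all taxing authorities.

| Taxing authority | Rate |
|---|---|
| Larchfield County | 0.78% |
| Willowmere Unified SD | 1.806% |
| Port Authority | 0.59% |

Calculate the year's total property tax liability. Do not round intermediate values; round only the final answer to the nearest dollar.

$12,571

Assessed value = $702,900 × 0.73 = $513,117
Disability exemption = min($91,000, 10% × $513,117) = min($91,000, $51,311.7) = $51,311.7 (percentage binds)
Taxable value = $513,117 − $66,000 − $51,311.7 = $395,805.3
Larchfield County: $395,805.3 × 0.0078 = $3,087.28134
Willowmere Unified SD: $395,805.3 × 0.01806 = $7,148.243718
Port Authority: $395,805.3 × 0.0059 = $2,335.25127
Total = $12,570.776328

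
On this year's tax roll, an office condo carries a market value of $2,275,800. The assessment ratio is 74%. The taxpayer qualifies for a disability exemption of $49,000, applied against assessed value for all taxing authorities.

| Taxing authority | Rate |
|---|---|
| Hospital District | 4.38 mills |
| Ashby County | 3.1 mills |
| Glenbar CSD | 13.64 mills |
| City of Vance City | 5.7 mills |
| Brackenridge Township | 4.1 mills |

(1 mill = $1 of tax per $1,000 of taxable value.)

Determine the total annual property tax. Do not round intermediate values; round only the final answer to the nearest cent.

Assessed value = $2,275,800 × 0.74 = $1,684,092
Taxable value = $1,684,092 − $49,000 = $1,635,092
Hospital District: $1,635,092 × 0.00438 = $7,161.70296
Ashby County: $1,635,092 × 0.0031 = $5,068.7852
Glenbar CSD: $1,635,092 × 0.01364 = $22,302.65488
City of Vance City: $1,635,092 × 0.0057 = $9,320.0244
Brackenridge Township: $1,635,092 × 0.0041 = $6,703.8772
Total = $7,161.70296 + $5,068.7852 + $22,302.65488 + $9,320.0244 + $6,703.8772 = $50,557.04464

$50,557.04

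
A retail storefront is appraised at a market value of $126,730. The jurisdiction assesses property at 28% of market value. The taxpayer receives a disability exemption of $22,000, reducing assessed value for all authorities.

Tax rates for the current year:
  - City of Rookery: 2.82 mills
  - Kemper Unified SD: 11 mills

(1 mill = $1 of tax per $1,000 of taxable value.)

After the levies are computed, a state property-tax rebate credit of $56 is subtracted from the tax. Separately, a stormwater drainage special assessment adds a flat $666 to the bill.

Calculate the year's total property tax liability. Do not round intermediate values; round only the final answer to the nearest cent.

$796.35

Assessed value = $126,730 × 0.28 = $35,484.4
Taxable value = $35,484.4 − $22,000 = $13,484.4
City of Rookery: $13,484.4 × 0.00282 = $38.026008
Kemper Unified SD: $13,484.4 × 0.011 = $148.3284
Levies subtotal = $186.354408
After credit = $186.354408 − $56 = $130.354408
Total = $130.354408 + $666 = $796.354408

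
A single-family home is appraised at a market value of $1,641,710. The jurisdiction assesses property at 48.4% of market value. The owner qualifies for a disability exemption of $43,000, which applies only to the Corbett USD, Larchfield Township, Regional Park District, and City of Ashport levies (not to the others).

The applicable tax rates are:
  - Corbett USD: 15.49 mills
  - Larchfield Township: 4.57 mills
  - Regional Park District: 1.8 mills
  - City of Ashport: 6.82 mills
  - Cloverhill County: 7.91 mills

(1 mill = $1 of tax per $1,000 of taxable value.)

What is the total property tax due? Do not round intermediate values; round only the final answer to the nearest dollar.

$27,841

Assessed value = $1,641,710 × 0.484 = $794,587.64
Corbett USD: ($794,587.64 − $43,000) × 0.01549 = $751,587.64 × 0.01549 = $11,642.0925436
Larchfield Township: ($794,587.64 − $43,000) × 0.00457 = $751,587.64 × 0.00457 = $3,434.7555148
Regional Park District: ($794,587.64 − $43,000) × 0.0018 = $751,587.64 × 0.0018 = $1,352.857752
City of Ashport: ($794,587.64 − $43,000) × 0.00682 = $751,587.64 × 0.00682 = $5,125.8277048
Cloverhill County: $794,587.64 × 0.00791 = $6,285.1882324
Total = $27,840.7217476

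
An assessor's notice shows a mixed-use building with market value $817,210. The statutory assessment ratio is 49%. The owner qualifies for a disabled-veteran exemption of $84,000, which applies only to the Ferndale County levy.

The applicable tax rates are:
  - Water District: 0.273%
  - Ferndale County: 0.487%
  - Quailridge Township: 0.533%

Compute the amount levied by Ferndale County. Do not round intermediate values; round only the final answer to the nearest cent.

Assessed value = $817,210 × 0.49 = $400,432.9
Ferndale County taxable value = $400,432.9 − $84,000 = $316,432.9
Ferndale County levy = $316,432.9 × 0.00487 = $1,541.028223

$1,541.03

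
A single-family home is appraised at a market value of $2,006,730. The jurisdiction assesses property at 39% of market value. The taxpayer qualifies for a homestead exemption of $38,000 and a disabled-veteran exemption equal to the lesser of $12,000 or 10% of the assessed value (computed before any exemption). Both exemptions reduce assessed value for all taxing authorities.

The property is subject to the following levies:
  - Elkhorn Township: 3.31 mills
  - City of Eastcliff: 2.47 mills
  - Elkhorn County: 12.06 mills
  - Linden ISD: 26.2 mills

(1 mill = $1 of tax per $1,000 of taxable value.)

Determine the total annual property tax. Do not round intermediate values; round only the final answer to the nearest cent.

$32,264.79

Assessed value = $2,006,730 × 0.39 = $782,624.7
Disabled-veteran exemption = min($12,000, 10% × $782,624.7) = min($12,000, $78,262.47) = $12,000 (dollar cap binds)
Taxable value = $782,624.7 − $38,000 − $12,000 = $732,624.7
Elkhorn Township: $732,624.7 × 0.00331 = $2,424.987757
City of Eastcliff: $732,624.7 × 0.00247 = $1,809.583009
Elkhorn County: $732,624.7 × 0.01206 = $8,835.453882
Linden ISD: $732,624.7 × 0.0262 = $19,194.76714
Total = $32,264.791788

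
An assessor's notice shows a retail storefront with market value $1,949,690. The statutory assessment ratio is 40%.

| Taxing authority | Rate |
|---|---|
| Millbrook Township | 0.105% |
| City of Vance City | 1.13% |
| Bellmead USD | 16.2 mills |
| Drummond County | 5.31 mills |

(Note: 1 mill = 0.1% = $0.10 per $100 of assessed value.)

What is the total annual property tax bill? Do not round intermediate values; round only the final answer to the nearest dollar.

$26,407

Assessed value = $1,949,690 × 0.4 = $779,876
Millbrook Township: $779,876 × 0.00105 = $818.8698
City of Vance City: $779,876 × 0.0113 = $8,812.5988
Bellmead USD: $779,876 × 0.0162 = $12,633.9912
Drummond County: $779,876 × 0.00531 = $4,141.14156
Total = $26,406.60136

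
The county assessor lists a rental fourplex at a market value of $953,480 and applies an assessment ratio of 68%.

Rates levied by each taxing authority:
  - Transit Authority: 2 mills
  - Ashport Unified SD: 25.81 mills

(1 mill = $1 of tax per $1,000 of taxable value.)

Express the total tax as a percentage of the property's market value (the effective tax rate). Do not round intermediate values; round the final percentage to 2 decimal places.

1.89%

Assessed value = $953,480 × 0.68 = $648,366.4
Transit Authority: $648,366.4 × 0.002 = $1,296.7328
Ashport Unified SD: $648,366.4 × 0.02581 = $16,734.336784
Total tax = $18,031.069584
Effective rate = $18,031.069584 ÷ $953,480 = 1.89% of market value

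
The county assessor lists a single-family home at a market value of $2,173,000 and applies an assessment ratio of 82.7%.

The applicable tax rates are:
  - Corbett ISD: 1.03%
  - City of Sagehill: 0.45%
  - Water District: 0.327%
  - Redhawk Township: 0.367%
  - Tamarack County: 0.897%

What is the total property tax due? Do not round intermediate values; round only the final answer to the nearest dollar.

$55,188

Assessed value = $2,173,000 × 0.827 = $1,797,071
Corbett ISD: $1,797,071 × 0.0103 = $18,509.8313
City of Sagehill: $1,797,071 × 0.0045 = $8,086.8195
Water District: $1,797,071 × 0.00327 = $5,876.42217
Redhawk Township: $1,797,071 × 0.00367 = $6,595.25057
Tamarack County: $1,797,071 × 0.00897 = $16,119.72687
Total = $18,509.8313 + $8,086.8195 + $5,876.42217 + $6,595.25057 + $16,119.72687 = $55,188.05041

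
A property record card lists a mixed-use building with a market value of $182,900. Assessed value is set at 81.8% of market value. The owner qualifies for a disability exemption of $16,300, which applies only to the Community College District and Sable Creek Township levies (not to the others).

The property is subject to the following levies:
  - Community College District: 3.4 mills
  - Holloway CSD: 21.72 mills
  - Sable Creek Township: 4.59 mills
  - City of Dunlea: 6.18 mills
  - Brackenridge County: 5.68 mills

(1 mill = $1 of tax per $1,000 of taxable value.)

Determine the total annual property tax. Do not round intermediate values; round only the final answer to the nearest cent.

$6,089.14

Assessed value = $182,900 × 0.818 = $149,612.2
Community College District: ($149,612.2 − $16,300) × 0.0034 = $133,312.2 × 0.0034 = $453.26148
Holloway CSD: $149,612.2 × 0.02172 = $3,249.576984
Sable Creek Township: ($149,612.2 − $16,300) × 0.00459 = $133,312.2 × 0.00459 = $611.902998
City of Dunlea: $149,612.2 × 0.00618 = $924.603396
Brackenridge County: $149,612.2 × 0.00568 = $849.797296
Total = $6,089.142154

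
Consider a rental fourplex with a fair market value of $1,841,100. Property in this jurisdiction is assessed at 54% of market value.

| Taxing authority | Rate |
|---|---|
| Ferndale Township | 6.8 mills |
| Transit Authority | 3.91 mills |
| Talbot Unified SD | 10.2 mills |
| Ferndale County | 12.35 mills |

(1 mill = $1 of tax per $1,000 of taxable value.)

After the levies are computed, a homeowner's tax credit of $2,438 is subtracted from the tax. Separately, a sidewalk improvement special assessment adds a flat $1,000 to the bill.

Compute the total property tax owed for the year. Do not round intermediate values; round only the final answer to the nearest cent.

$31,628.89

Assessed value = $1,841,100 × 0.54 = $994,194
Ferndale Township: $994,194 × 0.0068 = $6,760.5192
Transit Authority: $994,194 × 0.00391 = $3,887.29854
Talbot Unified SD: $994,194 × 0.0102 = $10,140.7788
Ferndale County: $994,194 × 0.01235 = $12,278.2959
Levies subtotal = $33,066.89244
After credit = $33,066.89244 − $2,438 = $30,628.89244
Total = $30,628.89244 + $1,000 = $31,628.89244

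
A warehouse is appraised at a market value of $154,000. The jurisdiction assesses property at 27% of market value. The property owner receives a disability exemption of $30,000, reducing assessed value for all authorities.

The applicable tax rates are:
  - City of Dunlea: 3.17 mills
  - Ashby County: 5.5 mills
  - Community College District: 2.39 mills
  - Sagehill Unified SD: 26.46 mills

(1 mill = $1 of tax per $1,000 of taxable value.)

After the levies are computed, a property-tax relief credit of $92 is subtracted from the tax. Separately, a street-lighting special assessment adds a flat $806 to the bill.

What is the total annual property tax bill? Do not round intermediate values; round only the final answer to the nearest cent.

$1,148.48

Assessed value = $154,000 × 0.27 = $41,580
Taxable value = $41,580 − $30,000 = $11,580
City of Dunlea: $11,580 × 0.00317 = $36.7086
Ashby County: $11,580 × 0.0055 = $63.69
Community College District: $11,580 × 0.00239 = $27.6762
Sagehill Unified SD: $11,580 × 0.02646 = $306.4068
Levies subtotal = $434.4816
After credit = $434.4816 − $92 = $342.4816
Total = $342.4816 + $806 = $1,148.4816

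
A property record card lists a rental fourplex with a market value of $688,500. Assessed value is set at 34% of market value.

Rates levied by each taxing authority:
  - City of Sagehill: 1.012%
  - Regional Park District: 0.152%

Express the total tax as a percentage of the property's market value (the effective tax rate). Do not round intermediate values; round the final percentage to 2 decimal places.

Assessed value = $688,500 × 0.34 = $234,090
City of Sagehill: $234,090 × 0.01012 = $2,368.9908
Regional Park District: $234,090 × 0.00152 = $355.8168
Total tax = $2,724.8076
Effective rate = $2,724.8076 ÷ $688,500 = 0.40% of market value

0.40%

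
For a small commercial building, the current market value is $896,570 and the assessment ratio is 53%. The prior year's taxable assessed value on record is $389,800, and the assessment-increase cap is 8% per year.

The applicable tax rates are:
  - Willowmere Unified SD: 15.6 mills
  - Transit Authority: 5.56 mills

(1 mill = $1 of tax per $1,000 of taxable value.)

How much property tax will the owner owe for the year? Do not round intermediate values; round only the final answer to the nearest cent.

Uncapped assessed value = $896,570 × 0.53 = $475,182.1
Cap limit = $389,800 × 1.08 = $420,984
Taxable assessed value = min($475,182.1, $420,984) = $420,984 (cap binds)
Willowmere Unified SD: $420,984 × 0.0156 = $6,567.3504
Transit Authority: $420,984 × 0.00556 = $2,340.67104
Total = $8,908.02144

$8,908.02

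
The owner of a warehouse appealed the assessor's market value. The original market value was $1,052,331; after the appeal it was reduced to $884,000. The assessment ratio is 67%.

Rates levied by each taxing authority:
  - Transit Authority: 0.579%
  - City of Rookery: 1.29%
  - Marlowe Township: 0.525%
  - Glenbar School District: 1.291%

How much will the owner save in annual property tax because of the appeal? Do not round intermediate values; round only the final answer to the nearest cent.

$4,156.01

Old assessed value = $1,052,331 × 0.67 = $705,061.77
New assessed value = $884,000 × 0.67 = $592,280
Combined rate = 0.00579 + 0.0129 + 0.00525 + 0.01291 = 0.03685
Old tax = $705,061.77 × 0.03685 = $25,981.5262245
New tax = $592,280 × 0.03685 = $21,825.518
Reduction = $25,981.5262245 − $21,825.518 = $4,156.0082245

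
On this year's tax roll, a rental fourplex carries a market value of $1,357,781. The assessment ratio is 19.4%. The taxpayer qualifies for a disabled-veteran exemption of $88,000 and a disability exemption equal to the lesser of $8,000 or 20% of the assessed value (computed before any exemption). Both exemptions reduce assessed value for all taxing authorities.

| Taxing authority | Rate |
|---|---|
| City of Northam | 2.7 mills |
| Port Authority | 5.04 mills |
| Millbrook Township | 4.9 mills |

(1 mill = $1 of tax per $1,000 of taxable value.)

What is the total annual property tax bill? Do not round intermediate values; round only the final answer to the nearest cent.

$2,116.06

Assessed value = $1,357,781 × 0.194 = $263,409.514
Disability exemption = min($8,000, 20% × $263,409.514) = min($8,000, $52,681.9028) = $8,000 (dollar cap binds)
Taxable value = $263,409.514 − $88,000 − $8,000 = $167,409.514
City of Northam: $167,409.514 × 0.0027 = $452.0056878
Port Authority: $167,409.514 × 0.00504 = $843.74395056
Millbrook Township: $167,409.514 × 0.0049 = $820.3066186
Total = $2,116.05625696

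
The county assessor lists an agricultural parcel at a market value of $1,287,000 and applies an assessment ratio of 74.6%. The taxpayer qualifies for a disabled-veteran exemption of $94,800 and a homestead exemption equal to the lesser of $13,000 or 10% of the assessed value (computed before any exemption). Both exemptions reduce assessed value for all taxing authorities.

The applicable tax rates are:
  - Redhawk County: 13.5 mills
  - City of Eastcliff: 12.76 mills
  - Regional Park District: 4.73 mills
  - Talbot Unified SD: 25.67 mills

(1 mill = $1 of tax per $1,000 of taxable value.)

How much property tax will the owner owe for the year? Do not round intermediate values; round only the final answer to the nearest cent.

Assessed value = $1,287,000 × 0.746 = $960,102
Homestead exemption = min($13,000, 10% × $960,102) = min($13,000, $96,010.2) = $13,000 (dollar cap binds)
Taxable value = $960,102 − $94,800 − $13,000 = $852,302
Redhawk County: $852,302 × 0.0135 = $11,506.077
City of Eastcliff: $852,302 × 0.01276 = $10,875.37352
Regional Park District: $852,302 × 0.00473 = $4,031.38846
Talbot Unified SD: $852,302 × 0.02567 = $21,878.59234
Total = $48,291.43132

$48,291.43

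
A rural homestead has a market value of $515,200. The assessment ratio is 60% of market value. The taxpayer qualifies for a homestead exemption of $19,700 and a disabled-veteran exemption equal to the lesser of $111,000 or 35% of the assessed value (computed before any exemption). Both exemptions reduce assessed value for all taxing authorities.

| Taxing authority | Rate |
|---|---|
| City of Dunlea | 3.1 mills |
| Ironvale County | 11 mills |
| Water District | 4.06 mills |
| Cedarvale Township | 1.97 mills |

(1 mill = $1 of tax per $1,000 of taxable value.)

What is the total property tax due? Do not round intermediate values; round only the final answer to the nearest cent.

Assessed value = $515,200 × 0.6 = $309,120
Disabled-veteran exemption = min($111,000, 35% × $309,120) = min($111,000, $108,192) = $108,192 (percentage binds)
Taxable value = $309,120 − $19,700 − $108,192 = $181,228
City of Dunlea: $181,228 × 0.0031 = $561.8068
Ironvale County: $181,228 × 0.011 = $1,993.508
Water District: $181,228 × 0.00406 = $735.78568
Cedarvale Township: $181,228 × 0.00197 = $357.01916
Total = $3,648.11964

$3,648.12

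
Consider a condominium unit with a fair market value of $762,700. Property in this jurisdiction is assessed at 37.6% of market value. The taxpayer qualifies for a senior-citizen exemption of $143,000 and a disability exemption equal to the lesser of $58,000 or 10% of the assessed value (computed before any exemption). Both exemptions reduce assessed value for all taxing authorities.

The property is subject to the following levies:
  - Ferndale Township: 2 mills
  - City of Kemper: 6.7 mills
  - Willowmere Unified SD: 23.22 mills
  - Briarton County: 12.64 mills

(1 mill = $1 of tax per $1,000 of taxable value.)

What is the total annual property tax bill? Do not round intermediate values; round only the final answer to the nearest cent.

Assessed value = $762,700 × 0.376 = $286,775.2
Disability exemption = min($58,000, 10% × $286,775.2) = min($58,000, $28,677.52) = $28,677.52 (percentage binds)
Taxable value = $286,775.2 − $143,000 − $28,677.52 = $115,097.68
Ferndale Township: $115,097.68 × 0.002 = $230.19536
City of Kemper: $115,097.68 × 0.0067 = $771.154456
Willowmere Unified SD: $115,097.68 × 0.02322 = $2,672.5681296
Briarton County: $115,097.68 × 0.01264 = $1,454.8346752
Total = $5,128.7526208

$5,128.75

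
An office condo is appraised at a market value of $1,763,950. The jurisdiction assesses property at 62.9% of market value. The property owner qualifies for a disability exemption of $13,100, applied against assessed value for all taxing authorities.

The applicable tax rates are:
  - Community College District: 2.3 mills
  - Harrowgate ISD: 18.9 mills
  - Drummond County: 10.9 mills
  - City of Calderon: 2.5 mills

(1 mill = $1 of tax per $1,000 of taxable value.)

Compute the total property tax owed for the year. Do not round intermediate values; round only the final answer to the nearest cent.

$37,936.29

Assessed value = $1,763,950 × 0.629 = $1,109,524.55
Taxable value = $1,109,524.55 − $13,100 = $1,096,424.55
Community College District: $1,096,424.55 × 0.0023 = $2,521.776465
Harrowgate ISD: $1,096,424.55 × 0.0189 = $20,722.423995
Drummond County: $1,096,424.55 × 0.0109 = $11,951.027595
City of Calderon: $1,096,424.55 × 0.0025 = $2,741.061375
Total = $2,521.776465 + $20,722.423995 + $11,951.027595 + $2,741.061375 = $37,936.28943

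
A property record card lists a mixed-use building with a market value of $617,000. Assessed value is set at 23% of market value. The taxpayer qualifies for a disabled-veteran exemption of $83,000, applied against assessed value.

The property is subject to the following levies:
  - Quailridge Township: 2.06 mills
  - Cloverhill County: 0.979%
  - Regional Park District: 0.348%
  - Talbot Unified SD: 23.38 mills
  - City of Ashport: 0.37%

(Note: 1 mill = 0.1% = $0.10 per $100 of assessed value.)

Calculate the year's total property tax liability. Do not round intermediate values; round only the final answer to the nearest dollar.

$2,498

Assessed value = $617,000 × 0.23 = $141,910
Taxable value = $141,910 − $83,000 = $58,910
Quailridge Township: $58,910 × 0.00206 = $121.3546
Cloverhill County: $58,910 × 0.00979 = $576.7289
Regional Park District: $58,910 × 0.00348 = $205.0068
Talbot Unified SD: $58,910 × 0.02338 = $1,377.3158
City of Ashport: $58,910 × 0.0037 = $217.967
Total = $2,498.3731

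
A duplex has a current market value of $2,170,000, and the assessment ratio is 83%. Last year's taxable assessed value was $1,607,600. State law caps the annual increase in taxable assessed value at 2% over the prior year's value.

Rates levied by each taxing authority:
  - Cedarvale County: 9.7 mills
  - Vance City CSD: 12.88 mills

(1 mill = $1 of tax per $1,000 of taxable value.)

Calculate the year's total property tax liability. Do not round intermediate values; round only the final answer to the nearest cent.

$37,025.60

Uncapped assessed value = $2,170,000 × 0.83 = $1,801,100
Cap limit = $1,607,600 × 1.02 = $1,639,752
Taxable assessed value = min($1,801,100, $1,639,752) = $1,639,752 (cap binds)
Cedarvale County: $1,639,752 × 0.0097 = $15,905.5944
Vance City CSD: $1,639,752 × 0.01288 = $21,120.00576
Total = $37,025.60016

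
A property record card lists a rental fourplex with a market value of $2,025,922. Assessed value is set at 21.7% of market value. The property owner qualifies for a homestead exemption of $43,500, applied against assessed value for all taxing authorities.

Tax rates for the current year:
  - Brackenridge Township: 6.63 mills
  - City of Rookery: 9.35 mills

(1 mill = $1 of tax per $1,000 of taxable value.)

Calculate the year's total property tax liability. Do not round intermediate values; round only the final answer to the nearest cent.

Assessed value = $2,025,922 × 0.217 = $439,625.074
Taxable value = $439,625.074 − $43,500 = $396,125.074
Brackenridge Township: $396,125.074 × 0.00663 = $2,626.30924062
City of Rookery: $396,125.074 × 0.00935 = $3,703.7694419
Total = $2,626.30924062 + $3,703.7694419 = $6,330.07868252

$6,330.08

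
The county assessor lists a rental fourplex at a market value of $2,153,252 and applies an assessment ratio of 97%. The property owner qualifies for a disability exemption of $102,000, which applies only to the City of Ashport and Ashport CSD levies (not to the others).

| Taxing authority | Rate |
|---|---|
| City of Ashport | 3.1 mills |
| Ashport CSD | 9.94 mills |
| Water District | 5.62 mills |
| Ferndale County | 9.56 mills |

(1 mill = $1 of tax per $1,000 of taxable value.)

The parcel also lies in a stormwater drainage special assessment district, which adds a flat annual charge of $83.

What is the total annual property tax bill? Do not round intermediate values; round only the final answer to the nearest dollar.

Assessed value = $2,153,252 × 0.97 = $2,088,654.44
City of Ashport: ($2,088,654.44 − $102,000) × 0.0031 = $1,986,654.44 × 0.0031 = $6,158.628764
Ashport CSD: ($2,088,654.44 − $102,000) × 0.00994 = $1,986,654.44 × 0.00994 = $19,747.3451336
Water District: $2,088,654.44 × 0.00562 = $11,738.2379528
Ferndale County: $2,088,654.44 × 0.00956 = $19,967.5364464
Levies subtotal = $57,611.7482968
Total = $57,611.7482968 + $83 = $57,694.7482968

$57,695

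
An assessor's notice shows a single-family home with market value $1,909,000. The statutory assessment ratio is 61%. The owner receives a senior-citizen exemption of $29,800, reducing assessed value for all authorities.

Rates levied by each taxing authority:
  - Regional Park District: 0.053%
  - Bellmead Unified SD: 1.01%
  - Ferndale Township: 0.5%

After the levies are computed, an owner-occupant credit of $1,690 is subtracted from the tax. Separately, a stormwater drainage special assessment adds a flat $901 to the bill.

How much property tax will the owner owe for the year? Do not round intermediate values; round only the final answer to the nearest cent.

$16,946.20

Assessed value = $1,909,000 × 0.61 = $1,164,490
Taxable value = $1,164,490 − $29,800 = $1,134,690
Regional Park District: $1,134,690 × 0.00053 = $601.3857
Bellmead Unified SD: $1,134,690 × 0.0101 = $11,460.369
Ferndale Township: $1,134,690 × 0.005 = $5,673.45
Levies subtotal = $17,735.2047
After credit = $17,735.2047 − $1,690 = $16,045.2047
Total = $16,045.2047 + $901 = $16,946.2047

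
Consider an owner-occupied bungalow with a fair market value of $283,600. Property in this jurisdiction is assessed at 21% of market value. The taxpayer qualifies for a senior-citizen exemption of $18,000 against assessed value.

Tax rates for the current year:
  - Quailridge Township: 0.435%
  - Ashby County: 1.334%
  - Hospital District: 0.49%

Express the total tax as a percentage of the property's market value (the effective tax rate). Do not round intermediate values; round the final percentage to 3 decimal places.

0.331%

Assessed value = $283,600 × 0.21 = $59,556
Taxable value = $59,556 − $18,000 = $41,556
Quailridge Township: $41,556 × 0.00435 = $180.7686
Ashby County: $41,556 × 0.01334 = $554.35704
Hospital District: $41,556 × 0.0049 = $203.6244
Total tax = $938.75004
Effective rate = $938.75004 ÷ $283,600 = 0.331% of market value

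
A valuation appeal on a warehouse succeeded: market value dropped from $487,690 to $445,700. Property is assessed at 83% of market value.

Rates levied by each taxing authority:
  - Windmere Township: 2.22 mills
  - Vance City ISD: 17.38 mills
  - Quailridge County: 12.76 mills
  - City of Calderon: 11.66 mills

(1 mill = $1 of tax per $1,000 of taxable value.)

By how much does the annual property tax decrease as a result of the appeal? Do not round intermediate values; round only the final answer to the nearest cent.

Old assessed value = $487,690 × 0.83 = $404,782.7
New assessed value = $445,700 × 0.83 = $369,931
Combined rate = 0.00222 + 0.01738 + 0.01276 + 0.01166 = 0.04402
Old tax = $404,782.7 × 0.04402 = $17,818.534454
New tax = $369,931 × 0.04402 = $16,284.36262
Reduction = $17,818.534454 − $16,284.36262 = $1,534.171834

$1,534.17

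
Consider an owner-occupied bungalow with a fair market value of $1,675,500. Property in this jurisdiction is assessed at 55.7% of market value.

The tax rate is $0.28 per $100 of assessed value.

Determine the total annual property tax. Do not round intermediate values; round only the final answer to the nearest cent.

$2,613.11

Assessed value = $1,675,500 × 0.557 = $933,253.5
Tax = $933,253.5 × 0.0028 = $2,613.1098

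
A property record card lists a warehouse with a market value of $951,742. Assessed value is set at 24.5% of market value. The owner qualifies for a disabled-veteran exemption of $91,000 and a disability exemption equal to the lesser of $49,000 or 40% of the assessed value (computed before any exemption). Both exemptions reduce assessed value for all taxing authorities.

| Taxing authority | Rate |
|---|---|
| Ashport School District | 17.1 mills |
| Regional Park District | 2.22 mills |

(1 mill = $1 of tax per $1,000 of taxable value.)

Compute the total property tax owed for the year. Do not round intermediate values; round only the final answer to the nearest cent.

Assessed value = $951,742 × 0.245 = $233,176.79
Disability exemption = min($49,000, 40% × $233,176.79) = min($49,000, $93,270.716) = $49,000 (dollar cap binds)
Taxable value = $233,176.79 − $91,000 − $49,000 = $93,176.79
Ashport School District: $93,176.79 × 0.0171 = $1,593.323109
Regional Park District: $93,176.79 × 0.00222 = $206.8524738
Total = $1,800.1755828

$1,800.18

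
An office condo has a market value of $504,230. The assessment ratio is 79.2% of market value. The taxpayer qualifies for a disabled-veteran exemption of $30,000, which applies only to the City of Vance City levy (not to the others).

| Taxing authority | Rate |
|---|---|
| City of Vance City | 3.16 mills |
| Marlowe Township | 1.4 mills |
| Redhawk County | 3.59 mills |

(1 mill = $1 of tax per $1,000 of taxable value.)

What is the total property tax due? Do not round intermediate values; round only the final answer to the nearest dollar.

$3,160

Assessed value = $504,230 × 0.792 = $399,350.16
City of Vance City: ($399,350.16 − $30,000) × 0.00316 = $369,350.16 × 0.00316 = $1,167.1465056
Marlowe Township: $399,350.16 × 0.0014 = $559.090224
Redhawk County: $399,350.16 × 0.00359 = $1,433.6670744
Total = $3,159.903804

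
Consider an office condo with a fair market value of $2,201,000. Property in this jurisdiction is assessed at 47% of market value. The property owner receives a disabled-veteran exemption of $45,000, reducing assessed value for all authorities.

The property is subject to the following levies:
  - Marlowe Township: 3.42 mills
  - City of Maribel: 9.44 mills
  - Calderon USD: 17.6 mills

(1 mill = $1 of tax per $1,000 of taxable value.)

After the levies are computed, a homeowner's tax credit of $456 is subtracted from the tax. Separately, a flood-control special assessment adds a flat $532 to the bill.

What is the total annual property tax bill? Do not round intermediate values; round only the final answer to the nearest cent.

$30,215.26

Assessed value = $2,201,000 × 0.47 = $1,034,470
Taxable value = $1,034,470 − $45,000 = $989,470
Marlowe Township: $989,470 × 0.00342 = $3,383.9874
City of Maribel: $989,470 × 0.00944 = $9,340.5968
Calderon USD: $989,470 × 0.0176 = $17,414.672
Levies subtotal = $30,139.2562
After credit = $30,139.2562 − $456 = $29,683.2562
Total = $29,683.2562 + $532 = $30,215.2562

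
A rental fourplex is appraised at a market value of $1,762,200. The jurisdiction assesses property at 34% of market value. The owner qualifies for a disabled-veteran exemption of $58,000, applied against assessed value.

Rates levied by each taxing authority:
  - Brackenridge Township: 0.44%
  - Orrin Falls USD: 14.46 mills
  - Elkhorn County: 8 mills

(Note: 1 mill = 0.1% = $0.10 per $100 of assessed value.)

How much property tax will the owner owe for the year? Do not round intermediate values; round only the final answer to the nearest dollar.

Assessed value = $1,762,200 × 0.34 = $599,148
Taxable value = $599,148 − $58,000 = $541,148
Brackenridge Township: $541,148 × 0.0044 = $2,381.0512
Orrin Falls USD: $541,148 × 0.01446 = $7,825.00008
Elkhorn County: $541,148 × 0.008 = $4,329.184
Total = $14,535.23528

$14,535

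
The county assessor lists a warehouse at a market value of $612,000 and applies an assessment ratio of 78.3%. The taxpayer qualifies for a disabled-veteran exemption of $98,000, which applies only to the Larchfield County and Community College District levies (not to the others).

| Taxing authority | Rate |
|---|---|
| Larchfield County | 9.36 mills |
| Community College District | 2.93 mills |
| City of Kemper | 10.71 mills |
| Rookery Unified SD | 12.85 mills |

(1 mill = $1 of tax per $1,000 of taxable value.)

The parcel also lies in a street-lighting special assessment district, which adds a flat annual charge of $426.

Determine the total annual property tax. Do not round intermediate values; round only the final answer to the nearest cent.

Assessed value = $612,000 × 0.783 = $479,196
Larchfield County: ($479,196 − $98,000) × 0.00936 = $381,196 × 0.00936 = $3,567.99456
Community College District: ($479,196 − $98,000) × 0.00293 = $381,196 × 0.00293 = $1,116.90428
City of Kemper: $479,196 × 0.01071 = $5,132.18916
Rookery Unified SD: $479,196 × 0.01285 = $6,157.6686
Levies subtotal = $15,974.7566
Total = $15,974.7566 + $426 = $16,400.7566

$16,400.76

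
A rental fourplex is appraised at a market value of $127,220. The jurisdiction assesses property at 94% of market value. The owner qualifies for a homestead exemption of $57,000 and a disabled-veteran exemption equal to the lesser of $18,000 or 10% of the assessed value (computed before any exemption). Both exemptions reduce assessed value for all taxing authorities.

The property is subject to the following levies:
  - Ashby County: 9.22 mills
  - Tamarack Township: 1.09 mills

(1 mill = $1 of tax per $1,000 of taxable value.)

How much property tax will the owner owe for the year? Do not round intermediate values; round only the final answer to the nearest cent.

$521.98

Assessed value = $127,220 × 0.94 = $119,586.8
Disabled-veteran exemption = min($18,000, 10% × $119,586.8) = min($18,000, $11,958.68) = $11,958.68 (percentage binds)
Taxable value = $119,586.8 − $57,000 − $11,958.68 = $50,628.12
Ashby County: $50,628.12 × 0.00922 = $466.7912664
Tamarack Township: $50,628.12 × 0.00109 = $55.1846508
Total = $521.9759172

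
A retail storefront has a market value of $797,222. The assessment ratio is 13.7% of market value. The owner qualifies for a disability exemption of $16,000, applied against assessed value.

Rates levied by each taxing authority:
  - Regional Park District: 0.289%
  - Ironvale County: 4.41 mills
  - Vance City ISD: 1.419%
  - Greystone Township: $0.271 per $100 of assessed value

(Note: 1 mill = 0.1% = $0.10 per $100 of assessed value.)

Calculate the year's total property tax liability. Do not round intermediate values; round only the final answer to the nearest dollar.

Assessed value = $797,222 × 0.137 = $109,219.414
Taxable value = $109,219.414 − $16,000 = $93,219.414
Regional Park District: $93,219.414 × 0.00289 = $269.40410646
Ironvale County: $93,219.414 × 0.00441 = $411.09761574
Vance City ISD: $93,219.414 × 0.01419 = $1,322.78348466
Greystone Township: $93,219.414 × 0.00271 = $252.62461194
Total = $2,255.9098188

$2,256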